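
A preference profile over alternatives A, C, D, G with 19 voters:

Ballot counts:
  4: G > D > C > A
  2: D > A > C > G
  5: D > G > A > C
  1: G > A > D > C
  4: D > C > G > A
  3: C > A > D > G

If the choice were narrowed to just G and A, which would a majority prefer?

Ballots ranking G above A: 4 + 5 + 1 + 4 = 14.
Ballots ranking A above G: 19 − 14 = 5.
G wins the head-to-head 14–5.

G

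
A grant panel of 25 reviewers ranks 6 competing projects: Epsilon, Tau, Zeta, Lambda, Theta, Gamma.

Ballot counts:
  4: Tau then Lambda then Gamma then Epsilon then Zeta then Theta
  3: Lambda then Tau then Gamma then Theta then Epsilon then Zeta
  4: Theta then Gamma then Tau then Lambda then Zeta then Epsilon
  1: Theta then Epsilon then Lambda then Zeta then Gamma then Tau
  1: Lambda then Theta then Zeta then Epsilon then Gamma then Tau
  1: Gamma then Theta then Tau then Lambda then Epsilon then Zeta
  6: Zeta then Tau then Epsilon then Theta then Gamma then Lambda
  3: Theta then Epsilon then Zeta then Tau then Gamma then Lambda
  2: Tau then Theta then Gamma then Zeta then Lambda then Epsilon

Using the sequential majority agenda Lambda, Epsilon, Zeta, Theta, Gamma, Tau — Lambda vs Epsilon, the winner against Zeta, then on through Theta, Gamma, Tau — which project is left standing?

Tau

Round 1: Lambda vs Epsilon — 15–10, Lambda advances.
Round 2: Lambda vs Zeta — 14–11, Lambda advances.
Round 3: Lambda vs Theta — 8–17, Theta advances.
Round 4: Theta vs Gamma — 17–8, Theta advances.
Round 5: Theta vs Tau — 10–15, Tau advances.
The agenda winner is Tau.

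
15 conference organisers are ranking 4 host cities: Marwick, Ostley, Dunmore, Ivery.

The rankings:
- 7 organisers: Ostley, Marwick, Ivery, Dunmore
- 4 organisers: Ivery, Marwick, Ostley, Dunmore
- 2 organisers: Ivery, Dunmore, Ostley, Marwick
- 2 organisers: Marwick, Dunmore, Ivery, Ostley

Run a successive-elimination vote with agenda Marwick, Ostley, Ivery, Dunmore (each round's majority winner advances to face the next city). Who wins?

Ivery

Round 1: Marwick vs Ostley — 6–9, Ostley advances.
Round 2: Ostley vs Ivery — 7–8, Ivery advances.
Round 3: Ivery vs Dunmore — 13–2, Ivery advances.
Ivery survives the agenda.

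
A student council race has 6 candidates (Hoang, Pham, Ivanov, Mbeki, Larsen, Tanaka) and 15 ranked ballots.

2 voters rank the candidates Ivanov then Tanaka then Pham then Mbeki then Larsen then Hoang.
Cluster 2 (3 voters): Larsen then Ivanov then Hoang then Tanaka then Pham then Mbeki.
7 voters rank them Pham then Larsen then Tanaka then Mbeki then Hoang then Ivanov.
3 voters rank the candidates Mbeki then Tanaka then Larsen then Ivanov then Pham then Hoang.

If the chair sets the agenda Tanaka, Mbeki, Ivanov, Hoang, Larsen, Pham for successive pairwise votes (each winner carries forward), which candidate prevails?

Round 1: Tanaka vs Mbeki — 12–3, Tanaka advances.
Round 2: Tanaka vs Ivanov — 10–5, Tanaka advances.
Round 3: Tanaka vs Hoang — 12–3, Tanaka advances.
Round 4: Tanaka vs Larsen — 5–10, Larsen advances.
Round 5: Larsen vs Pham — 6–9, Pham advances.
The agenda winner is Pham.

Pham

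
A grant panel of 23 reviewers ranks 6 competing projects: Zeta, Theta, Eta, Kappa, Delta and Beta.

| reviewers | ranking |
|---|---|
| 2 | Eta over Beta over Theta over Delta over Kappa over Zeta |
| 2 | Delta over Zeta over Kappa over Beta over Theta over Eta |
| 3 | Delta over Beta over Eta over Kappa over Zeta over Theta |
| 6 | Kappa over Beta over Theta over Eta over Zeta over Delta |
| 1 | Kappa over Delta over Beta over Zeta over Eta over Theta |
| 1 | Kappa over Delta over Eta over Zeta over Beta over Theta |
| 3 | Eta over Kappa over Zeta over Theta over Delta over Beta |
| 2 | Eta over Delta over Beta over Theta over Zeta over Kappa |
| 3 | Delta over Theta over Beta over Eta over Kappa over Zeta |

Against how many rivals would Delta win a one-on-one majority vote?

4

Delta against each rival (23 reviewers):
Delta vs Zeta: Delta preferred on 14 ballots; Delta wins 14–9.
Delta vs Theta: Delta is ranked higher on 2+3+1+1+2+3 = 12 ballots, Theta on 11. Delta wins 12–11.
Delta vs Eta: 10 to 13, Eta.
Delta vs Kappa: 12 to 11, Delta.
Delta vs Beta: 15 to 8, Delta.
Delta beats Zeta, Theta, Kappa, Beta; loses to Eta — 4 pairwise wins.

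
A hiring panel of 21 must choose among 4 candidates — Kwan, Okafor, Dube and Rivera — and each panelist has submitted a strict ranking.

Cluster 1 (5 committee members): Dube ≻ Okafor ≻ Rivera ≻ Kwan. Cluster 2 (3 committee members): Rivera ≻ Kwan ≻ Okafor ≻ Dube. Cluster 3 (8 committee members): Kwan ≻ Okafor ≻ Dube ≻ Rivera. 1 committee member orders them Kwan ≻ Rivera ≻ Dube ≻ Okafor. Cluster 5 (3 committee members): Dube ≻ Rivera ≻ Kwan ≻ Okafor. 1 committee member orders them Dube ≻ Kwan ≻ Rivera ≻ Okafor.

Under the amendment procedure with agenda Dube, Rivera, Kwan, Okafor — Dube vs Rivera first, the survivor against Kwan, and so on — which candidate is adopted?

Round 1: Dube vs Rivera — 17–4, Dube advances.
Round 2: Dube vs Kwan — 9–12, Kwan advances.
Round 3: Kwan vs Okafor — 16–5, Kwan advances.
The agenda winner is Kwan.

Kwan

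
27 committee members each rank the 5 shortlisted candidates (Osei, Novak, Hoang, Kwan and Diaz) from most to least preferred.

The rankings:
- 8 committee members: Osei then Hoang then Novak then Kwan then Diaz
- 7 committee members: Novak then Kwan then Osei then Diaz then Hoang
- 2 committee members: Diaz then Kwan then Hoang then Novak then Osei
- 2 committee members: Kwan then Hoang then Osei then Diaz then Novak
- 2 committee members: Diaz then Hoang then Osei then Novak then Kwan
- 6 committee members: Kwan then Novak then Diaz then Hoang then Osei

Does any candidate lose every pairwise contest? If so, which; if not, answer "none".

none

Head-to-head results (27 committee members):
Osei vs Novak: Novak wins 15–12.
Osei–Hoang: Osei 15–12.
Osei vs Kwan: Kwan wins 17–10.
Osei vs Diaz: Osei preferred on 8+7+2 = 17 ballots; Osei wins 17–10.
Novak vs Hoang: 13 to 14, Hoang.
Novak vs Kwan: 8+7+2 = 17 for Novak, 10 for Kwan — Novak by 17–10.
Novak vs Diaz: Novak, 21–6.
Hoang vs Kwan: Hoang is ranked higher on 8+2 = 10 ballots, Kwan on 17. Kwan wins 17–10.
Hoang–Diaz: Diaz 17–10.
Kwan–Diaz: Kwan 23–4.
Every candidate wins at least one matchup (Osei beats Hoang; Novak beats Osei; Hoang beats Novak; Kwan beats Osei; Diaz beats Hoang), so there is no Condorcet loser.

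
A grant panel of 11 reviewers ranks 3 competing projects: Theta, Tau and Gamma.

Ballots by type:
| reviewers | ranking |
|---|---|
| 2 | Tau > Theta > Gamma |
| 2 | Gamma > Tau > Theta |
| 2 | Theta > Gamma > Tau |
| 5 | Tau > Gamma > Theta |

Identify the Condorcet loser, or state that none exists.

Pairwise majorities:
Theta vs Tau: Theta preferred on 2 ballots; Tau wins 9–2.
Theta vs Gamma: Theta is ranked higher on 2+2 = 4 ballots, Gamma on 7. Gamma wins 7–4.
Tau vs Gamma: 7 to 4, Tau.
Theta is beaten in every head-to-head and is the Condorcet loser.

Theta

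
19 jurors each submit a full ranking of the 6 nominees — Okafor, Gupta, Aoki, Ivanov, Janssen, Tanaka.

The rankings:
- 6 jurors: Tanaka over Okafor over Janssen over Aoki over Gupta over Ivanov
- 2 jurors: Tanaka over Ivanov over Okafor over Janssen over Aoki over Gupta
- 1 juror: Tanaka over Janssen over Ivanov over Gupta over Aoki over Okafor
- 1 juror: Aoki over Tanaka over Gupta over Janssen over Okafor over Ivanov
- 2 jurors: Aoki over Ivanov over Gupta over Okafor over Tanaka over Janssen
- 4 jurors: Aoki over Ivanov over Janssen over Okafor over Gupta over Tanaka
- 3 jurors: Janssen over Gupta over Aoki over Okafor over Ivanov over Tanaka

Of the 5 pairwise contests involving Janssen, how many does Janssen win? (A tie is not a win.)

3

Janssen against each rival (19 jurors):
Janssen vs Okafor: Janssen preferred on 1+1+4+3 = 9 ballots; Okafor wins 10–9.
Janssen vs Gupta: Janssen, 16–3.
Janssen–Aoki: Janssen 12–7.
Janssen vs Ivanov: Janssen is ranked higher on 6+1+1+3 = 11 ballots, Ivanov on 8. Janssen wins 11–8.
Janssen vs Tanaka: 4+3 = 7 for Janssen, 12 for Tanaka — Tanaka by 12–7.
Janssen beats Gupta, Aoki, Ivanov; loses to Okafor, Tanaka — 3 pairwise wins.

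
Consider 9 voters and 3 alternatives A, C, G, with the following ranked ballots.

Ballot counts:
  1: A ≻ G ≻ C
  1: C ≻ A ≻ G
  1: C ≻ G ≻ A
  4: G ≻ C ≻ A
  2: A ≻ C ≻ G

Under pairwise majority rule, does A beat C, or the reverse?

Ballots ranking A above C: 1 + 2 = 3.
Ballots ranking C above A: 9 − 3 = 6.
C wins the head-to-head 6–3.

C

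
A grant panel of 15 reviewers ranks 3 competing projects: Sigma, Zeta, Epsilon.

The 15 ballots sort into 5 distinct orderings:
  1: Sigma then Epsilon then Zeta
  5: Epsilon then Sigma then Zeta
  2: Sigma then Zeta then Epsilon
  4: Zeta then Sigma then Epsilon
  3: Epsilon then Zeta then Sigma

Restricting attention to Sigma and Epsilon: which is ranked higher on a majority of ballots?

Ballots ranking Sigma above Epsilon: 1 + 2 + 4 = 7.
Ballots ranking Epsilon above Sigma: 15 − 7 = 8.
Epsilon wins the head-to-head 8–7.

Epsilon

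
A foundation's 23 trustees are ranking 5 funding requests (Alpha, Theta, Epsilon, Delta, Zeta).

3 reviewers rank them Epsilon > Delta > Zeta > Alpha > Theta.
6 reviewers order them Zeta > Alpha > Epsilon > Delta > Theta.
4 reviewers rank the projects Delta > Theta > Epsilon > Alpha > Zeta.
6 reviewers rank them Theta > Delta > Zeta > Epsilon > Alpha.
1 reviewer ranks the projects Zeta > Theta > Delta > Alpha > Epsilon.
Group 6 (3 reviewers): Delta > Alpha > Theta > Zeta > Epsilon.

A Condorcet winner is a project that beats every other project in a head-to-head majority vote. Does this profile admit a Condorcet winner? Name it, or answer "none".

Head-to-head results (23 reviewers):
Alpha vs Theta: Alpha wins 12–11.
Alpha–Epsilon: Epsilon 13–10.
Alpha–Delta: Delta 17–6.
Alpha–Zeta: Zeta 16–7.
Theta–Epsilon: Theta 14–9.
Theta vs Delta: Delta, 16–7.
Theta vs Zeta: Theta wins 13–10.
Epsilon–Delta: Delta 14–9.
Epsilon vs Zeta: Zeta, 16–7.
Delta vs Zeta: Delta wins 16–7.
Only Delta has no losses; Delta is the Condorcet winner.

Delta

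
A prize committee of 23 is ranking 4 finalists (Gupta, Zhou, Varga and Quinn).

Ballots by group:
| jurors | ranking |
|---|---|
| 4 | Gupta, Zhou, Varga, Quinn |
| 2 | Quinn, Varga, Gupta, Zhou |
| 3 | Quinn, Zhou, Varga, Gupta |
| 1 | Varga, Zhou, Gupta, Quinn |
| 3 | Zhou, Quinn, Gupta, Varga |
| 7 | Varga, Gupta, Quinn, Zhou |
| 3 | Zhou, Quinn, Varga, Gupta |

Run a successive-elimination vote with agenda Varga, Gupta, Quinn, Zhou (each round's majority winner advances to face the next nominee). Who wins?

Zhou

Round 1: Varga vs Gupta — 16–7, Varga advances.
Round 2: Varga vs Quinn — 12–11, Varga advances.
Round 3: Varga vs Zhou — 10–13, Zhou advances.
The agenda winner is Zhou.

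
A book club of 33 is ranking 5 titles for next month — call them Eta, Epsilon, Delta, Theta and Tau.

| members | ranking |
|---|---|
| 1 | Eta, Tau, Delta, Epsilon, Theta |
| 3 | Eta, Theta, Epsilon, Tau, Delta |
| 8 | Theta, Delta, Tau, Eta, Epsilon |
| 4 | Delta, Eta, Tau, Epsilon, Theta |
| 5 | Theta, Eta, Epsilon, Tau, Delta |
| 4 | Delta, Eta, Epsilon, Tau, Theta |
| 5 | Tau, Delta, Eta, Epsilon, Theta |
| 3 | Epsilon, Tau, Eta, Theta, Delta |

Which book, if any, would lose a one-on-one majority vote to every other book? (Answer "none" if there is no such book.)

none

Head-to-head results (33 members):
Eta vs Epsilon: 30 to 3, Eta.
Eta vs Delta: Eta is ranked higher on 1+3+5+3 = 12 ballots, Delta on 21. Delta wins 21–12.
Eta vs Theta: Eta wins 20–13.
Eta–Tau: Eta 17–16.
Epsilon vs Delta: Delta wins 22–11.
Epsilon–Theta: Epsilon 17–16.
Epsilon vs Tau: Tau, 18–15.
Delta vs Theta: 14 to 19, Theta.
Delta vs Tau: Delta preferred on 8+4+4 = 16 ballots; Tau wins 17–16.
Theta vs Tau: Theta is ranked higher on 3+8+5 = 16 ballots, Tau on 17. Tau wins 17–16.
Each book has at least one pairwise win (Eta beats Epsilon; Epsilon beats Theta; Delta beats Eta; Theta beats Delta; Tau beats Epsilon) — no Condorcet loser.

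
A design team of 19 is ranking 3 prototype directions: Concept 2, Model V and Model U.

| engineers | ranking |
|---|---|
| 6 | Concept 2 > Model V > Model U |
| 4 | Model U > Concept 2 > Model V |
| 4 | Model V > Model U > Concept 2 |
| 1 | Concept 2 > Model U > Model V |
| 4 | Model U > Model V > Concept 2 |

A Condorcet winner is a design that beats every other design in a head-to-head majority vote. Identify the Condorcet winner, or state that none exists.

none

Pairwise majorities:
Concept 2 vs Model V: 6+4+1 = 11 for Concept 2, 8 for Model V — Concept 2 by 11–8.
Concept 2 vs Model U: 6+1 = 7 for Concept 2, 12 for Model U — Model U by 12–7.
Model V vs Model U: Model V preferred on 6+4 = 10 ballots; Model V wins 10–9.
Each design drops at least one matchup (Concept 2 loses to Model U; Model V loses to Concept 2; Model U loses to Model V); the cycle Concept 2 > Model V > Model U > Concept 2 rules out a Condorcet winner.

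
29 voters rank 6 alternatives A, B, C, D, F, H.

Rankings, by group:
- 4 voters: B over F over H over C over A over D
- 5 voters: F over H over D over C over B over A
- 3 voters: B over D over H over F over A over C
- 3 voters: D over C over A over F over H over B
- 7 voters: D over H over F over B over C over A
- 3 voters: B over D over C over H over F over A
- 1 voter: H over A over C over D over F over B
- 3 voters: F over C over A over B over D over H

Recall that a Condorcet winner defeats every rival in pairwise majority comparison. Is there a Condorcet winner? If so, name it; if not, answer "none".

Head-to-head results (29 voters):
A vs B: A preferred on 3+1+3 = 7 ballots; B wins 22–7.
A vs C: 4 to 25, C.
A vs D: D, 21–8.
A vs F: F wins 25–4.
A–H: H 23–6.
B vs C: 4+3+7+3 = 17 for B, 12 for C — B by 17–12.
B vs D: 13 to 16, D.
B vs F: B preferred on 4+3+3 = 10 ballots; F wins 19–10.
B vs H: B is ranked higher on 4+3+3+3 = 13 ballots, H on 16. H wins 16–13.
C vs D: D wins 21–8.
C vs F: 3+3+1 = 7 for C, 22 for F — F by 22–7.
C vs H: C is ranked higher on 3+3+3 = 9 ballots, H on 20. H wins 20–9.
D vs F: 17 to 12, D.
D–H: D 19–10.
F vs H: 4+5+3+3 = 15 for F, 14 for H — F by 15–14.
D wins every pairwise contest, so D is the Condorcet winner.

D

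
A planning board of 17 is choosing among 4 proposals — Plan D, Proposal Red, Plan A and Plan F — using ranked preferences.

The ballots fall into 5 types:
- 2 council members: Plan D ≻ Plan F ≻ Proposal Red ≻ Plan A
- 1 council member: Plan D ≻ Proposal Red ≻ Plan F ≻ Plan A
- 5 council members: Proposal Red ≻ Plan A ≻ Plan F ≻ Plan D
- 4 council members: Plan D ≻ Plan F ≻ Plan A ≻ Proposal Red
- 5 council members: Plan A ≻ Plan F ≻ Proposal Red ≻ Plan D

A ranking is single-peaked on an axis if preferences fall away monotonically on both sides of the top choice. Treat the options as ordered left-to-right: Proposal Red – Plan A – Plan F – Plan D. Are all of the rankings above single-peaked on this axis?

Axis positions: Proposal Red=1, Plan A=2, Plan F=3, Plan D=4.
Type 1: ranking walks positions 4-3-1-2; Proposal Red is ranked above Plan A even though Plan A lies between Proposal Red and the peak Plan D on the axis — preferences dip and rise again. Not single-peaked.
Type 2: ranking walks positions 4-1-3-2; Proposal Red is ranked above Plan F even though Plan F lies between Proposal Red and the peak Plan D on the axis — preferences dip and rise again. Not single-peaked.
Type 3 (peak Proposal Red at position 1): ranking walks positions 1-2-3-4, expanding outward from the peak — single-peaked.
Type 4 (peak Plan D at position 4): ranking walks positions 4-3-2-1, expanding outward from the peak — single-peaked.
Type 5 (peak Plan A at position 2): ranking walks positions 2-3-1-4, expanding outward from the peak — single-peaked.
Type 1 violates single-peakedness, so the profile is not single-peaked on this axis.

no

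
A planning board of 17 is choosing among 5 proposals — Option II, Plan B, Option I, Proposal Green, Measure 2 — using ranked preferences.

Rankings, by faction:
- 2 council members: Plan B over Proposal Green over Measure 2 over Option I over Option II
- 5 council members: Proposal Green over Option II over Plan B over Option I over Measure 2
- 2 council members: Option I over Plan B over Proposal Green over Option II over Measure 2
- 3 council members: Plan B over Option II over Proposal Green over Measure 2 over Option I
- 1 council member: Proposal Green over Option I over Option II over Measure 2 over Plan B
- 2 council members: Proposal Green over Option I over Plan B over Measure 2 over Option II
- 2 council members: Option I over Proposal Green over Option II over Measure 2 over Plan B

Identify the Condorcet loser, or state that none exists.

Measure 2

Pairwise majorities:
Option II vs Plan B: 8 to 9, Plan B.
Option II vs Option I: Option I, 9–8.
Option II vs Proposal Green: Proposal Green wins 14–3.
Option II vs Measure 2: Option II, 13–4.
Plan B vs Option I: Plan B wins 10–7.
Plan B vs Proposal Green: Proposal Green wins 10–7.
Plan B–Measure 2: Plan B 14–3.
Option I vs Proposal Green: 4 to 13, Proposal Green.
Option I vs Measure 2: 5+2+1+2+2 = 12 for Option I, 5 for Measure 2 — Option I by 12–5.
Proposal Green vs Measure 2: Proposal Green, 17–0.
Only Measure 2 has no wins; Measure 2 is the Condorcet loser.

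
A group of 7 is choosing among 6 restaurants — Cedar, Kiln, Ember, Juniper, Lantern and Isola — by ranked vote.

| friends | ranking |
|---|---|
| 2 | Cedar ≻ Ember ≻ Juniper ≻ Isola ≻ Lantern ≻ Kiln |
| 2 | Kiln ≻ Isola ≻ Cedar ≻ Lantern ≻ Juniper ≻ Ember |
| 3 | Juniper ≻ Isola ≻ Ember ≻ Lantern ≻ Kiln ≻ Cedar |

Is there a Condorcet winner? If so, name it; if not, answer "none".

Head-to-head results (7 friends):
Cedar vs Kiln: 2 for Cedar, 5 for Kiln — Kiln by 5–2.
Cedar vs Ember: Cedar wins 4–3.
Cedar vs Juniper: Cedar preferred on 2+2 = 4 ballots; Cedar wins 4–3.
Cedar vs Lantern: 4 to 3, Cedar.
Cedar vs Isola: Cedar is ranked higher on 2 ballots, Isola on 5. Isola wins 5–2.
Kiln vs Ember: Ember, 5–2.
Kiln vs Juniper: Kiln preferred on 2 ballots; Juniper wins 5–2.
Kiln vs Lantern: Kiln is ranked higher on 2 ballots, Lantern on 5. Lantern wins 5–2.
Kiln vs Isola: Kiln is ranked higher on 2 ballots, Isola on 5. Isola wins 5–2.
Ember vs Juniper: Ember is ranked higher on 2 ballots, Juniper on 5. Juniper wins 5–2.
Ember vs Lantern: Ember, 5–2.
Ember vs Isola: 2 to 5, Isola.
Juniper vs Lantern: Juniper wins 5–2.
Juniper vs Isola: 5 to 2, Juniper.
Lantern vs Isola: Isola, 7–0.
No restaurant is unbeaten: Cedar loses to Kiln; Kiln loses to Ember; Ember loses to Cedar; Juniper loses to Cedar; Lantern loses to Cedar; Isola loses to Juniper. In particular Cedar > Ember > Kiln > Cedar is a majority cycle — no Condorcet winner exists.

none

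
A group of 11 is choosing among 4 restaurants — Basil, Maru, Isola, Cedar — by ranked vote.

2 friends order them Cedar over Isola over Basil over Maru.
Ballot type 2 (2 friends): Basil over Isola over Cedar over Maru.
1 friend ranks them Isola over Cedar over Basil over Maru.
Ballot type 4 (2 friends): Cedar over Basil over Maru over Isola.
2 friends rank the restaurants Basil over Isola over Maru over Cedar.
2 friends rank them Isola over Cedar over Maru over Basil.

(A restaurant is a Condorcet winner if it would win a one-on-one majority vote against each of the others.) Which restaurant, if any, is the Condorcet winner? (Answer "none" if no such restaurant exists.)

Head-to-head results (11 friends):
Basil vs Maru: Basil, 9–2.
Basil vs Isola: 6 to 5, Basil.
Basil vs Cedar: Cedar wins 7–4.
Maru vs Isola: Isola, 9–2.
Maru–Cedar: Cedar 9–2.
Isola vs Cedar: Isola preferred on 2+1+2+2 = 7 ballots; Isola wins 7–4.
Each restaurant drops at least one matchup (Basil loses to Cedar; Maru loses to Basil; Isola loses to Basil; Cedar loses to Isola); the cycle Basil > Isola > Cedar > Basil rules out a Condorcet winner.

none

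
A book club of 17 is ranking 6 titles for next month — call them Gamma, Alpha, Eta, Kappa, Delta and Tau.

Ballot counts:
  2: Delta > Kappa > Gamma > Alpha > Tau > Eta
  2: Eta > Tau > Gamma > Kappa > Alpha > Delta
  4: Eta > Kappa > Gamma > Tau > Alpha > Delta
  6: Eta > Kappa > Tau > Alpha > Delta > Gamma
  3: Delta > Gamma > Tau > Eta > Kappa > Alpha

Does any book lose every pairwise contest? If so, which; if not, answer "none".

none

Head-to-head results (17 members):
Gamma vs Alpha: Gamma wins 11–6.
Gamma vs Eta: 2+3 = 5 for Gamma, 12 for Eta — Eta by 12–5.
Gamma vs Kappa: Kappa wins 12–5.
Gamma vs Delta: Delta, 11–6.
Gamma vs Tau: 2+4+3 = 9 for Gamma, 8 for Tau — Gamma by 9–8.
Alpha vs Eta: Alpha is ranked higher on 2 ballots, Eta on 15. Eta wins 15–2.
Alpha vs Kappa: Kappa wins 17–0.
Alpha vs Delta: Alpha is ranked higher on 2+4+6 = 12 ballots, Delta on 5. Alpha wins 12–5.
Alpha vs Tau: Tau wins 15–2.
Eta vs Kappa: Eta, 15–2.
Eta vs Delta: Eta is ranked higher on 2+4+6 = 12 ballots, Delta on 5. Eta wins 12–5.
Eta–Tau: Eta 12–5.
Kappa–Delta: Kappa 12–5.
Kappa vs Tau: Kappa preferred on 2+4+6 = 12 ballots; Kappa wins 12–5.
Delta vs Tau: 2+3 = 5 for Delta, 12 for Tau — Tau by 12–5.
Each book has at least one pairwise win (Gamma beats Alpha; Alpha beats Delta; Eta beats Gamma; Kappa beats Gamma; Delta beats Gamma; Tau beats Alpha) — no Condorcet loser.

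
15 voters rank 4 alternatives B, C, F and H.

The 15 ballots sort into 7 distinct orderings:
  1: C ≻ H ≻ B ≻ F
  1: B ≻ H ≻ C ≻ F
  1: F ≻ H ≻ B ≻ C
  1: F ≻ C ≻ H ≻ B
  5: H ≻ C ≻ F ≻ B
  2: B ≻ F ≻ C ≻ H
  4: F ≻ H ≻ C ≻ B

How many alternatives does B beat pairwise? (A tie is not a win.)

B against each rival (15 voters):
B vs C: B is ranked higher on 1+1+2 = 4 ballots, C on 11. C wins 11–4.
B–F: F 11–4.
B vs H: H wins 12–3.
B beats no one; loses to C, F, H — 0 pairwise wins.

0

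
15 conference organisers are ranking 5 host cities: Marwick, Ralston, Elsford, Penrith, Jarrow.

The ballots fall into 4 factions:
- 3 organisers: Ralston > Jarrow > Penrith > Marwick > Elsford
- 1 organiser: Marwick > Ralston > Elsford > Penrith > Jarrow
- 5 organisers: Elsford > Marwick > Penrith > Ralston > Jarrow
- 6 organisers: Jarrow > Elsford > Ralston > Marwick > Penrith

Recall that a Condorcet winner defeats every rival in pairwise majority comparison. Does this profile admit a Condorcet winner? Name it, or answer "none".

Head-to-head results (15 organisers):
Marwick vs Ralston: 6 to 9, Ralston.
Marwick vs Elsford: Marwick preferred on 3+1 = 4 ballots; Elsford wins 11–4.
Marwick vs Penrith: Marwick preferred on 1+5+6 = 12 ballots; Marwick wins 12–3.
Marwick vs Jarrow: Marwick preferred on 1+5 = 6 ballots; Jarrow wins 9–6.
Ralston vs Elsford: Ralston preferred on 3+1 = 4 ballots; Elsford wins 11–4.
Ralston vs Penrith: 10 to 5, Ralston.
Ralston vs Jarrow: Ralston is ranked higher on 3+1+5 = 9 ballots, Jarrow on 6. Ralston wins 9–6.
Elsford vs Penrith: 1+5+6 = 12 for Elsford, 3 for Penrith — Elsford by 12–3.
Elsford vs Jarrow: 6 to 9, Jarrow.
Penrith vs Jarrow: Penrith preferred on 1+5 = 6 ballots; Jarrow wins 9–6.
Every city loses at least once (Marwick loses to Ralston; Ralston loses to Elsford; Elsford loses to Jarrow; Penrith loses to Marwick; Jarrow loses to Ralston). The majority relation contains the cycle Ralston beats Jarrow beats Elsford beats Ralston, so there is no Condorcet winner.

none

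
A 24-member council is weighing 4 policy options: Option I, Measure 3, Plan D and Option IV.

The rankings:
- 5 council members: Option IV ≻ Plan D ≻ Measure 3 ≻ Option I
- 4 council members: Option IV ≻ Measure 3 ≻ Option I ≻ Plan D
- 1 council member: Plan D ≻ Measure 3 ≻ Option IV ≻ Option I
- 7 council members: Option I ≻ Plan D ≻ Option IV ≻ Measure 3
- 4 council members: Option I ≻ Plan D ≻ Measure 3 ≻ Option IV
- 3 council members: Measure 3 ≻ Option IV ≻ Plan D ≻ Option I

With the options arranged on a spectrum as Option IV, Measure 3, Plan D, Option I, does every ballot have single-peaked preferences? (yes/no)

no

Axis positions: Option IV=1, Measure 3=2, Plan D=3, Option I=4.
Ballot type 1: ranking walks positions 1-3-2-4; Plan D is ranked above Measure 3 even though Measure 3 lies between Plan D and the peak Option IV on the axis — preferences dip and rise again. Not single-peaked.
Ballot type 2: ranking walks positions 1-2-4-3; Option I is ranked above Plan D even though Plan D lies between Option I and the peak Option IV on the axis — preferences dip and rise again. Not single-peaked.
Ballot type 3 (peak Plan D at position 3): ranking walks positions 3-2-1-4, expanding outward from the peak — single-peaked.
Ballot type 4: ranking walks positions 4-3-1-2; Option IV is ranked above Measure 3 even though Measure 3 lies between Option IV and the peak Option I on the axis — preferences dip and rise again. Not single-peaked.
Ballot type 5 (peak Option I at position 4): ranking walks positions 4-3-2-1, expanding outward from the peak — single-peaked.
Ballot type 6 (peak Measure 3 at position 2): ranking walks positions 2-1-3-4, expanding outward from the peak — single-peaked.
Ballot type 1 violates single-peakedness, so the profile is not single-peaked on this axis.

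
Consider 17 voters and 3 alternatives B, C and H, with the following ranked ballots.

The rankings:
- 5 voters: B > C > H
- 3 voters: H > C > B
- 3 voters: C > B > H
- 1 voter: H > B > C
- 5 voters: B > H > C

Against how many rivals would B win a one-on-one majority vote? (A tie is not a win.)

2

B against each rival (17 voters):
B vs C: B wins 11–6.
B vs H: B preferred on 5+3+5 = 13 ballots; B wins 13–4.
B beats C, H — 2 pairwise wins.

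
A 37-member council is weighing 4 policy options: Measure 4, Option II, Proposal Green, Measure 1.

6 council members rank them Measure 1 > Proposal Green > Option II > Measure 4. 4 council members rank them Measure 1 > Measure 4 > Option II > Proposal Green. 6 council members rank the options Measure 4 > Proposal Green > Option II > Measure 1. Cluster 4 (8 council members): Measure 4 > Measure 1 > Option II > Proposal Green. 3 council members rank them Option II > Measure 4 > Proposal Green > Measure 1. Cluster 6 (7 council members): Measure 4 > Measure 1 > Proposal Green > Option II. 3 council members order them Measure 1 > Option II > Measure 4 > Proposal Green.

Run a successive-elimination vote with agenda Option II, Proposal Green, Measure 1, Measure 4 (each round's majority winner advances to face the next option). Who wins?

Round 1: Option II vs Proposal Green — 18–19, Proposal Green advances.
Round 2: Proposal Green vs Measure 1 — 9–28, Measure 1 advances.
Round 3: Measure 1 vs Measure 4 — 13–24, Measure 4 advances.
Measure 4 survives the agenda.

Measure 4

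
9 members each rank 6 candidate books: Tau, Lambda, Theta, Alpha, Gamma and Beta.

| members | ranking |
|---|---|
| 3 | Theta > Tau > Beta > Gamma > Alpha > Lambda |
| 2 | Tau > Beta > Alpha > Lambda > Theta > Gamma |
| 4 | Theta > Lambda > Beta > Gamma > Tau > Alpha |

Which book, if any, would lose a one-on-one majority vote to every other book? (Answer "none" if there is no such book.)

Pairwise majorities:
Tau vs Lambda: Tau wins 5–4.
Tau vs Theta: 2 to 7, Theta.
Tau–Alpha: Tau 9–0.
Tau vs Gamma: Tau wins 5–4.
Tau vs Beta: Tau wins 5–4.
Lambda vs Theta: Theta, 7–2.
Lambda vs Alpha: Alpha wins 5–4.
Lambda vs Gamma: Lambda preferred on 2+4 = 6 ballots; Lambda wins 6–3.
Lambda vs Beta: Beta wins 5–4.
Theta vs Alpha: Theta is ranked higher on 3+4 = 7 ballots, Alpha on 2. Theta wins 7–2.
Theta–Gamma: Theta 9–0.
Theta vs Beta: 3+4 = 7 for Theta, 2 for Beta — Theta by 7–2.
Alpha vs Gamma: Alpha preferred on 2 ballots; Gamma wins 7–2.
Alpha vs Beta: Alpha preferred on 0 ballots; Beta wins 9–0.
Gamma vs Beta: Gamma is ranked higher on 0 ballots, Beta on 9. Beta wins 9–0.
Every book wins at least one matchup (Tau beats Lambda; Lambda beats Gamma; Theta beats Tau; Alpha beats Lambda; Gamma beats Alpha; Beta beats Lambda), so there is no Condorcet loser.

none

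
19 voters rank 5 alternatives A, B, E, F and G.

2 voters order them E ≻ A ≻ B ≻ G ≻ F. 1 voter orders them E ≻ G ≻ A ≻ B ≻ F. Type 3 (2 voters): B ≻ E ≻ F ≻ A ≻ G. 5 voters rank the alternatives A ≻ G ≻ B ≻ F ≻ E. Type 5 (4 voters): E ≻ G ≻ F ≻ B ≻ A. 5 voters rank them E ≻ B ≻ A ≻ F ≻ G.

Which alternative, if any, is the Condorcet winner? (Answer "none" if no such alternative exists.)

E

Check each pair by majority over 19 ballots:
A vs B: B wins 11–8.
A vs E: 5 for A, 14 for E — E by 14–5.
A vs F: A is ranked higher on 2+1+5+5 = 13 ballots, F on 6. A wins 13–6.
A vs G: 14 to 5, A.
B vs E: E wins 12–7.
B vs F: 15 to 4, B.
B vs G: B is ranked higher on 2+2+5 = 9 ballots, G on 10. G wins 10–9.
E vs F: E, 14–5.
E vs G: E, 14–5.
F vs G: 2+5 = 7 for F, 12 for G — G by 12–7.
E defeats every rival head-to-head and is the Condorcet winner.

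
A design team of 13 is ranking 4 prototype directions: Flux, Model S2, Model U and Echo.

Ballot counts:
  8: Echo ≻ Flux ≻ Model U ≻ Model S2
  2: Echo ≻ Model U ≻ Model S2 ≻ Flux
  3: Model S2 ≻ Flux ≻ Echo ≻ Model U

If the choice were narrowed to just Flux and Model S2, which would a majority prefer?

Ballots ranking Flux above Model S2: 8.
Ballots ranking Model S2 above Flux: 13 − 8 = 5.
Flux wins the head-to-head 8–5.

Flux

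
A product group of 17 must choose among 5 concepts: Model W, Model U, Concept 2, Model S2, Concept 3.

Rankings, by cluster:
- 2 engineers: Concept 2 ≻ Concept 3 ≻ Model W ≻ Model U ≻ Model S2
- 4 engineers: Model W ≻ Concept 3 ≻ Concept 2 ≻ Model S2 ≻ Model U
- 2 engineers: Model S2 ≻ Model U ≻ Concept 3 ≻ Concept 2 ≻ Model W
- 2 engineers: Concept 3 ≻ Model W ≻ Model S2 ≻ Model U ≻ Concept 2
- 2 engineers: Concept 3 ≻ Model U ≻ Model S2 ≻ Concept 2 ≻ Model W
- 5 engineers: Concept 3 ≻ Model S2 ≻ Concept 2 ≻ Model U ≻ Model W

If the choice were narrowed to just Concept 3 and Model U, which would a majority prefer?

Concept 3

Ballots ranking Concept 3 above Model U: 2 + 4 + 2 + 2 + 5 = 15.
Ballots ranking Model U above Concept 3: 17 − 15 = 2.
Concept 3 wins the head-to-head 15–2.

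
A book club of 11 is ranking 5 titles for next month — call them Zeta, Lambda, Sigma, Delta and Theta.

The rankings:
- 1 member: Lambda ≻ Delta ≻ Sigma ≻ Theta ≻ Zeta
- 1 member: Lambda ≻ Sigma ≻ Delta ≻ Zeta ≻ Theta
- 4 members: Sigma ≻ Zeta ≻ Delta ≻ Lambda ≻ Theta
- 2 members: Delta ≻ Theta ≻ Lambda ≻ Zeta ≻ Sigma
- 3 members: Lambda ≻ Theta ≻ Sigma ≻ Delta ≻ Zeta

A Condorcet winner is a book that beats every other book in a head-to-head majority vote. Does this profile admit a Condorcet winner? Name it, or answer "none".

none

Head-to-head results (11 members):
Zeta vs Lambda: Lambda wins 7–4.
Zeta–Sigma: Sigma 9–2.
Zeta vs Delta: Delta wins 7–4.
Zeta vs Theta: Theta, 6–5.
Lambda vs Sigma: Lambda wins 7–4.
Lambda vs Delta: Delta wins 6–5.
Lambda vs Theta: Lambda, 9–2.
Sigma vs Delta: Sigma, 8–3.
Sigma–Theta: Sigma 6–5.
Delta vs Theta: Delta, 8–3.
Every book loses at least once (Zeta loses to Lambda; Lambda loses to Delta; Sigma loses to Lambda; Delta loses to Sigma; Theta loses to Lambda). The majority relation contains the cycle Lambda > Sigma > Delta > Lambda, so there is no Condorcet winner.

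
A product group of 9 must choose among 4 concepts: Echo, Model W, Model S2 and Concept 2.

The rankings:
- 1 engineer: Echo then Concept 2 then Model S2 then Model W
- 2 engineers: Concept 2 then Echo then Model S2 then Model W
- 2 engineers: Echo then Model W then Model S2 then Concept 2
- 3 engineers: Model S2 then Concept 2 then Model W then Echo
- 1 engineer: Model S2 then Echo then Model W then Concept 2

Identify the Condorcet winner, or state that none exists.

Check each pair by majority over 9 ballots:
Echo vs Model W: Echo preferred on 1+2+2+1 = 6 ballots; Echo wins 6–3.
Echo vs Model S2: 1+2+2 = 5 for Echo, 4 for Model S2 — Echo by 5–4.
Echo vs Concept 2: 1+2+1 = 4 for Echo, 5 for Concept 2 — Concept 2 by 5–4.
Model W vs Model S2: 2 for Model W, 7 for Model S2 — Model S2 by 7–2.
Model W vs Concept 2: 3 to 6, Concept 2.
Model S2 vs Concept 2: Model S2 preferred on 2+3+1 = 6 ballots; Model S2 wins 6–3.
Each design drops at least one matchup (Echo loses to Concept 2; Model W loses to Echo; Model S2 loses to Echo; Concept 2 loses to Model S2); the cycle Echo → Model S2 → Concept 2 → Echo rules out a Condorcet winner.

none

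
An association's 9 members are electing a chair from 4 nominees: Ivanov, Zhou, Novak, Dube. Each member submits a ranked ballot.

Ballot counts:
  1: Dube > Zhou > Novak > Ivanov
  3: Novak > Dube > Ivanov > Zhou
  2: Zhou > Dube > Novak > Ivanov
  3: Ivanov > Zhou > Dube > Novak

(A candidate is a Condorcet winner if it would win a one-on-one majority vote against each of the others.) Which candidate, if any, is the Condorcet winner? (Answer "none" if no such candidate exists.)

Head-to-head results (9 voters):
Ivanov vs Zhou: Ivanov wins 6–3.
Ivanov vs Novak: 3 for Ivanov, 6 for Novak — Novak by 6–3.
Ivanov vs Dube: Dube, 6–3.
Zhou vs Novak: Zhou preferred on 1+2+3 = 6 ballots; Zhou wins 6–3.
Zhou vs Dube: Zhou preferred on 2+3 = 5 ballots; Zhou wins 5–4.
Novak vs Dube: Novak preferred on 3 ballots; Dube wins 6–3.
Every candidate loses at least once (Ivanov loses to Novak; Zhou loses to Ivanov; Novak loses to Zhou; Dube loses to Zhou). The majority relation contains the cycle Ivanov beats Zhou beats Novak beats Ivanov, so there is no Condorcet winner.

none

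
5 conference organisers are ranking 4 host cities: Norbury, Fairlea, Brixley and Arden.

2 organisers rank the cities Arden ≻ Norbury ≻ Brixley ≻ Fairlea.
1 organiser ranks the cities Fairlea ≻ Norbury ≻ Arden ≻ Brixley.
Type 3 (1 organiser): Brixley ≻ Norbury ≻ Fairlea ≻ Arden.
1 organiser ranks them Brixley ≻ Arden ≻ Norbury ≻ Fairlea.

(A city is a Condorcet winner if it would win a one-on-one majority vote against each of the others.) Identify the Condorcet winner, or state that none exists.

Check each pair by majority over 5 ballots:
Norbury vs Fairlea: Norbury is ranked higher on 2+1+1 = 4 ballots, Fairlea on 1. Norbury wins 4–1.
Norbury vs Brixley: Norbury preferred on 2+1 = 3 ballots; Norbury wins 3–2.
Norbury vs Arden: Norbury preferred on 1+1 = 2 ballots; Arden wins 3–2.
Fairlea vs Brixley: Brixley wins 4–1.
Fairlea vs Arden: Fairlea preferred on 1+1 = 2 ballots; Arden wins 3–2.
Brixley–Arden: Arden 3–2.
Arden wins every pairwise contest, so Arden is the Condorcet winner.

Arden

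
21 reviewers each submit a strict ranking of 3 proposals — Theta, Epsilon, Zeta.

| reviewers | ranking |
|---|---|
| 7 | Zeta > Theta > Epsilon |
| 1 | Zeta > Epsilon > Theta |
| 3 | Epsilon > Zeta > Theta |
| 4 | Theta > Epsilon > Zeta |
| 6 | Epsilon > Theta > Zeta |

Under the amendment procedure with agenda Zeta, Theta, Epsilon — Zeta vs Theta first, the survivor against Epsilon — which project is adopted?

Round 1: Zeta vs Theta — 11–10, Zeta advances.
Round 2: Zeta vs Epsilon — 8–13, Epsilon advances.
The agenda winner is Epsilon.

Epsilon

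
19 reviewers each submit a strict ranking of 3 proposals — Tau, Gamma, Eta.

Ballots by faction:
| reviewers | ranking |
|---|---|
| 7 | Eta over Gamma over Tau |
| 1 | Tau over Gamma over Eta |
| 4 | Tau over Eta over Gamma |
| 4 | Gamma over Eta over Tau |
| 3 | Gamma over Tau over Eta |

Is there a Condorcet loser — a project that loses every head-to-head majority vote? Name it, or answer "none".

Tau

Pairwise majorities:
Tau vs Gamma: Gamma, 14–5.
Tau vs Eta: Eta wins 11–8.
Gamma–Eta: Eta 11–8.
Tau loses to every other project — it is the Condorcet loser.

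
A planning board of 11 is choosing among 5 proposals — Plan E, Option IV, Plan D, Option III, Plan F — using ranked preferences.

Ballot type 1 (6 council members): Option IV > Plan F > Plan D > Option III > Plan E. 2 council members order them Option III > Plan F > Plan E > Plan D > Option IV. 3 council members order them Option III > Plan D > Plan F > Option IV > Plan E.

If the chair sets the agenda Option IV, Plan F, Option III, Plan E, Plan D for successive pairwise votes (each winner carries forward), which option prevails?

Option IV

Round 1: Option IV vs Plan F — 6–5, Option IV advances.
Round 2: Option IV vs Option III — 6–5, Option IV advances.
Round 3: Option IV vs Plan E — 9–2, Option IV advances.
Round 4: Option IV vs Plan D — 6–5, Option IV advances.
The agenda winner is Option IV.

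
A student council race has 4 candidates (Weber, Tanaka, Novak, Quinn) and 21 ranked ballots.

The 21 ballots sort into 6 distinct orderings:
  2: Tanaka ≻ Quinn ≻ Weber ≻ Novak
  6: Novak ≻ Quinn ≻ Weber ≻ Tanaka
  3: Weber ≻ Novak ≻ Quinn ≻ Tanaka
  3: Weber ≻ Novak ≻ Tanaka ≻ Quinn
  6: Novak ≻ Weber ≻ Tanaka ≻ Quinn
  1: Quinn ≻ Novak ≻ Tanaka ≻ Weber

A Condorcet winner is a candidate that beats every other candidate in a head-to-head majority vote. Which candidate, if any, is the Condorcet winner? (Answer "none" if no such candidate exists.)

Novak

Check each pair by majority over 21 ballots:
Weber–Tanaka: Weber 18–3.
Weber vs Novak: 8 to 13, Novak.
Weber vs Quinn: Weber preferred on 3+3+6 = 12 ballots; Weber wins 12–9.
Tanaka vs Novak: 2 to 19, Novak.
Tanaka vs Quinn: Tanaka is ranked higher on 2+3+6 = 11 ballots, Quinn on 10. Tanaka wins 11–10.
Novak vs Quinn: Novak, 18–3.
Novak defeats every rival head-to-head and is the Condorcet winner.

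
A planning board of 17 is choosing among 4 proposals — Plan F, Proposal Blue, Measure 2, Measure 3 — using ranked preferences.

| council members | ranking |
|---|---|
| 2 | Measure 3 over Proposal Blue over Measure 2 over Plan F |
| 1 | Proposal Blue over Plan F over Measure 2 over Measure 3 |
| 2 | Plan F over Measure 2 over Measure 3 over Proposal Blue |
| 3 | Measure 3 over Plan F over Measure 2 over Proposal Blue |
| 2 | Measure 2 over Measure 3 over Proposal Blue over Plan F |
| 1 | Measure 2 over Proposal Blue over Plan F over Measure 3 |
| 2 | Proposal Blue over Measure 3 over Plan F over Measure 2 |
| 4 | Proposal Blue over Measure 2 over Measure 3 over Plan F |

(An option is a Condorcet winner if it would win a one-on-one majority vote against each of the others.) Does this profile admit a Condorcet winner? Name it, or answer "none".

none

Pairwise majorities:
Plan F vs Proposal Blue: 5 to 12, Proposal Blue.
Plan F vs Measure 2: Plan F is ranked higher on 1+2+3+2 = 8 ballots, Measure 2 on 9. Measure 2 wins 9–8.
Plan F vs Measure 3: 1+2+1 = 4 for Plan F, 13 for Measure 3 — Measure 3 by 13–4.
Proposal Blue vs Measure 2: 2+1+2+4 = 9 for Proposal Blue, 8 for Measure 2 — Proposal Blue by 9–8.
Proposal Blue vs Measure 3: Proposal Blue preferred on 1+1+2+4 = 8 ballots; Measure 3 wins 9–8.
Measure 2 vs Measure 3: 1+2+2+1+4 = 10 for Measure 2, 7 for Measure 3 — Measure 2 by 10–7.
Every option loses at least once (Plan F loses to Proposal Blue; Proposal Blue loses to Measure 3; Measure 2 loses to Proposal Blue; Measure 3 loses to Measure 2). The majority relation contains the cycle Proposal Blue beats Measure 2 beats Measure 3 beats Proposal Blue, so there is no Condorcet winner.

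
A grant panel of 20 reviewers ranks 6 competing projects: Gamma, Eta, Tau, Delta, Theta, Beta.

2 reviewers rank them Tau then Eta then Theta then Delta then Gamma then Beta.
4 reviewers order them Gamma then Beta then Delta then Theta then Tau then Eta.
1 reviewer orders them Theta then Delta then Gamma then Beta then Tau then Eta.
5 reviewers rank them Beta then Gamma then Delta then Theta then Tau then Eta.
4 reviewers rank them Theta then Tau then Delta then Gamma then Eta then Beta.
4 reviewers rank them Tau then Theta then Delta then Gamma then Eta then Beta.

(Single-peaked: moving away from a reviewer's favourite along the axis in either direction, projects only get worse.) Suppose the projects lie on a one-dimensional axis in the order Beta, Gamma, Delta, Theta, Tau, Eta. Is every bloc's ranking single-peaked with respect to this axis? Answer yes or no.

yes

Axis positions: Beta=1, Gamma=2, Delta=3, Theta=4, Tau=5, Eta=6.
Bloc 1 (peak Tau at position 5): ranking walks positions 5-6-4-3-2-1, expanding outward from the peak — single-peaked.
Bloc 2 (peak Gamma at position 2): ranking walks positions 2-1-3-4-5-6, expanding outward from the peak — single-peaked.
Bloc 3 (peak Theta at position 4): ranking walks positions 4-3-2-1-5-6, expanding outward from the peak — single-peaked.
Bloc 4 (peak Beta at position 1): ranking walks positions 1-2-3-4-5-6, expanding outward from the peak — single-peaked.
Bloc 5 (peak Theta at position 4): ranking walks positions 4-5-3-2-6-1, expanding outward from the peak — single-peaked.
Bloc 6 (peak Tau at position 5): ranking walks positions 5-4-3-2-6-1, expanding outward from the peak — single-peaked.
Every ranking is single-peaked on this axis.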